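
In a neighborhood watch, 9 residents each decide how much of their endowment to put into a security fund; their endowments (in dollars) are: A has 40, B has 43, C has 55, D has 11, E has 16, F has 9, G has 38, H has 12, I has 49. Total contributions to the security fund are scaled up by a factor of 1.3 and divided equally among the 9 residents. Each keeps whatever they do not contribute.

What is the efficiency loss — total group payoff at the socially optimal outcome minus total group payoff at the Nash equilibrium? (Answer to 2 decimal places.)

81.90 dollars

The private return per contributed unit is 1.3/9 = 0.1444 < 1 for every player regardless of endowment, so the Nash equilibrium is zero contribution and the group total is Σ E_j = 40 + 43 + 55 + 11 + 16 + 9 + 38 + 12 + 49 = 273.
Each contributed unit returns 1.300 to the group, so the social optimum is full contribution by everyone: group total = 1.300 × 273 = 354.90.
Efficiency loss = (1.300 − 1) × 273 = 81.90.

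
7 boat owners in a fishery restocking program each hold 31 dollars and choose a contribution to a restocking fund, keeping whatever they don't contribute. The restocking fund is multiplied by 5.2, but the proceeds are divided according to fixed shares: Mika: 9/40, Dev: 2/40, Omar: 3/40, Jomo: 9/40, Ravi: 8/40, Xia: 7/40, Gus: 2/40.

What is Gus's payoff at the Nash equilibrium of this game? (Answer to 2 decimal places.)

55.18 dollars

Player j's private return per contributed unit is 5.2 × (j's share). Contributing is weakly dominant for j when that share is at least 1/5.2 = 0.1923, and contributing 0 is dominant otherwise.
The shares above 0.1923 belong to Mika, Jomo and Ravi, contributing 31 each; the remaining 4 contribute 0. Total contributed: 93.
Gus keeps 31 and receives 5.2 × 93 × 2/40 = 24.18 from the restocking fund, for a payoff of 55.18.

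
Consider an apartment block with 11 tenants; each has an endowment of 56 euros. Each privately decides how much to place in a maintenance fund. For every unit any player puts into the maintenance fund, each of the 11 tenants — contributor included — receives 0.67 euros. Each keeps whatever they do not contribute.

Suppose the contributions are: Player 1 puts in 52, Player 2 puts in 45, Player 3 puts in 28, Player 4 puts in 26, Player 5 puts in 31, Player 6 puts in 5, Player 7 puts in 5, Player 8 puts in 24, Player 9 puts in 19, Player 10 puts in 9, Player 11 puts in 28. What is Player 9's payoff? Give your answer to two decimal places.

219.24 euros

Total contributed: 52 + 45 + 28 + 26 + 31 + 5 + 5 + 24 + 19 + 9 + 28 = 272.
Each receives 0.67 × 272 = 182.24 from the maintenance fund.
Player 9 keeps 56 − 19 = 37, so Player 9's payoff is 37 + 182.24 = 219.24.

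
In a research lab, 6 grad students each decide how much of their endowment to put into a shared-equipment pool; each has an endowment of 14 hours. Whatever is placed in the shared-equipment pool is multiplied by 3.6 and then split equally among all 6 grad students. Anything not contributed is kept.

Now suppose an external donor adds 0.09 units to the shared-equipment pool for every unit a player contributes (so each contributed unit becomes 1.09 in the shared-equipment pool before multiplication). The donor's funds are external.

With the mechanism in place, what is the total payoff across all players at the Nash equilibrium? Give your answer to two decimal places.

With the mechanism, a contributed unit returns 3.6 × 1.09 / 6 = 0.6540 per unit of net cost — still below 1 — so contributing 0 remains dominant for every player.
Everyone keeps their endowment and the group total is 6 × 14 = 84.

84.00 hours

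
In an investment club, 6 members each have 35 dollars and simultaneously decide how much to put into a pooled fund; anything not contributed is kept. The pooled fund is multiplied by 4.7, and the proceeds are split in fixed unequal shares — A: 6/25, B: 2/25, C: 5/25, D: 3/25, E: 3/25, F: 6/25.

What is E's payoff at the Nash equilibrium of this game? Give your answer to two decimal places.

For player j, contributing a unit is worthwhile iff 4.7 × (j's share) ≥ 1, i.e. iff j's share is at least 0.2128.
A and F are above the threshold, contributing 35 each; the remaining 4 contribute 0. Total contributed: 70.
E keeps 35 and receives 4.7 × 70 × 3/25 = 39.48 from the pooled fund, for a payoff of 74.48.

74.48 dollars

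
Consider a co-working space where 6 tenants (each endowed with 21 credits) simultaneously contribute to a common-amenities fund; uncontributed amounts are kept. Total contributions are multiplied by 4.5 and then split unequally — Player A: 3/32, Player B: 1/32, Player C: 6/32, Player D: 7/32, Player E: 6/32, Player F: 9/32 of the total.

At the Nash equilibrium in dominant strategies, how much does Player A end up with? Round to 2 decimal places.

For player j, contributing a unit is worthwhile iff 4.5 × (j's share) ≥ 1, i.e. iff j's share is at least 0.2222.
The only share above 0.2222 is Player F's 9/32, contributing 21; the remaining 5 contribute 0. Total contributed: 21.
Player A keeps 21 and receives 4.5 × 21 × 3/32 = 8.86 from the common-amenities fund, for a payoff of 29.86.

29.86 credits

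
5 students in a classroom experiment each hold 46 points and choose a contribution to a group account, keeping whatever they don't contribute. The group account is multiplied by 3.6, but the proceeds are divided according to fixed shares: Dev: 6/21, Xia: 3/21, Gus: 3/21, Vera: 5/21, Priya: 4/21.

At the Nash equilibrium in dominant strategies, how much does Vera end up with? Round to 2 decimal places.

85.43 points

A player with share s gets back 3.6·s per unit contributed, so full contribution is dominant for anyone with s > 1/3.6 = 0.2778 and zero contribution is dominant for anyone below.
Dev alone (share 6/21) is above the threshold, contributing 46; the remaining 4 contribute 0. Total contributed: 46.
Vera keeps 46 and receives 3.6 × 46 × 5/21 = 39.43 from the group account, for a payoff of 85.43.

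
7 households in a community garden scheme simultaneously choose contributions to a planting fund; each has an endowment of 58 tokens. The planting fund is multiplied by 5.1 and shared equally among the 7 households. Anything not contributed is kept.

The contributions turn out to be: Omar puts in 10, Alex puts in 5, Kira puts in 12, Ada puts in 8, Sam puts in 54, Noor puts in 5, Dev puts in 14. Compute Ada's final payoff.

128.69 tokens

Total contributed: 10 + 5 + 12 + 8 + 54 + 5 + 14 = 108.
Each receives 5.1 × 108 / 7 = 78.69 from the planting fund.
Ada keeps 58 − 8 = 50, so Ada's payoff is 50 + 78.69 = 128.69.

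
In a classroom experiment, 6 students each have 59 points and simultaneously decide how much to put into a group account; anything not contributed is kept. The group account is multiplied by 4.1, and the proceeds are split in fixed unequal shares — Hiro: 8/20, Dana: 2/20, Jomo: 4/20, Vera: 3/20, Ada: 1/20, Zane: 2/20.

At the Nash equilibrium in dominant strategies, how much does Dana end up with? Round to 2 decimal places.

83.19 points

Player j's private return per contributed unit is 4.1 × (j's share). Contributing is weakly dominant for j when that share is at least 1/4.1 = 0.2439, and contributing 0 is dominant otherwise.
Hiro alone (share 8/20) is above the threshold, contributing 59; the remaining 5 contribute 0. Total contributed: 59.
Dana keeps 59 and receives 4.1 × 59 × 2/20 = 24.19 from the group account, for a payoff of 83.19.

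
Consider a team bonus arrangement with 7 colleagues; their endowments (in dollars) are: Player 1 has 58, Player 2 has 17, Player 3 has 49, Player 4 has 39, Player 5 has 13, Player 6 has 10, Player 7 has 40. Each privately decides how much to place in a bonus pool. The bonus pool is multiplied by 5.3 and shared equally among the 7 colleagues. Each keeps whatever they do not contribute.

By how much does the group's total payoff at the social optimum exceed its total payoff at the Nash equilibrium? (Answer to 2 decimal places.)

971.80 dollars

The private return per contributed unit is 5.3/7 = 0.7571 < 1 for every player regardless of endowment, so the Nash equilibrium is zero contribution and the group total is Σ E_j = 58 + 17 + 49 + 39 + 13 + 10 + 40 = 226.
Each contributed unit returns 5.300 to the group, so the social optimum is full contribution by everyone: group total = 5.300 × 226 = 1197.80.
Efficiency loss = (5.300 − 1) × 226 = 971.80.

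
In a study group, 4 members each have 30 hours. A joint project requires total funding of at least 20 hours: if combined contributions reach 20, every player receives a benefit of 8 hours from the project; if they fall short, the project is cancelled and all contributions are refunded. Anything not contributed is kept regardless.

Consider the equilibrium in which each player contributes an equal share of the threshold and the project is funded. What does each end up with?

Equal share of the threshold: 20/4 = 5.
At this profile no one gains by cutting their contribution: any cut drops the total below 20, the project is cancelled, contributions are refunded, and the deviator ends with 30, which is less than 30 − 5 + 8 = 33. Contributing more than 5 just wastes the excess. So contributing exactly 5 is a best response.
Each player's payoff: 30 − 5 + 8 = 33.

33 hours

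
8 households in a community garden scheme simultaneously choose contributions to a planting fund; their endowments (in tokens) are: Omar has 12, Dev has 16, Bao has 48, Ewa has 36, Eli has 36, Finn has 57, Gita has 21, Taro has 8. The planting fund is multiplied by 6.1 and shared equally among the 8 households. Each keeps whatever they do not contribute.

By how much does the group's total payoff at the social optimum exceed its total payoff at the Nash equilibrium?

The private return per contributed unit is 6.1/8 = 0.7625 < 1 for every player regardless of endowment, so the Nash equilibrium is zero contribution and the group total is Σ E_j = 12 + 16 + 48 + 36 + 36 + 57 + 21 + 8 = 234.
Each contributed unit returns 6.100 to the group, so the social optimum is full contribution by everyone: group total = 6.100 × 234 = 1427.40.
Efficiency loss = (6.100 − 1) × 234 = 1193.40.

1193.40 tokens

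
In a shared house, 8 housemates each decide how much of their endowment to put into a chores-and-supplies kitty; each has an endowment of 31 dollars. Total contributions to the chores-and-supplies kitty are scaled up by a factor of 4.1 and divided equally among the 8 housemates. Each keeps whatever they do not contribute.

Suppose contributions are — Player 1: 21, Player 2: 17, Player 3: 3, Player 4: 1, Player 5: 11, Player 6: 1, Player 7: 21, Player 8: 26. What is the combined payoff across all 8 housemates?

561.10 dollars

Total contributed: 21 + 17 + 3 + 1 + 11 + 1 + 21 + 26 = 101; total kept: 8 × 31 − 101 = 147.
The chores-and-supplies kitty pays out 4.1 × 101 = 414.10 in aggregate.
Group total = 147 + 414.10 = 561.10.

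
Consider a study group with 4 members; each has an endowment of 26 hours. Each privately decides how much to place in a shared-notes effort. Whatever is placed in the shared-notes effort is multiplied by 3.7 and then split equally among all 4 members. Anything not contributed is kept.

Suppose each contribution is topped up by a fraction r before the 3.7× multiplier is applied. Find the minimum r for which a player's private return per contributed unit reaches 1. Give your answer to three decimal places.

0.081

With matching at rate r, one contributed unit becomes (1 + r) in the shared-notes effort and returns 3.7 × (1 + r) / 4 to the contributor.
Setting this equal to 1: 1 + r = 4/3.7 = 1.0811.
So the minimum matching rate is r = 1.0811 − 1 = 0.081.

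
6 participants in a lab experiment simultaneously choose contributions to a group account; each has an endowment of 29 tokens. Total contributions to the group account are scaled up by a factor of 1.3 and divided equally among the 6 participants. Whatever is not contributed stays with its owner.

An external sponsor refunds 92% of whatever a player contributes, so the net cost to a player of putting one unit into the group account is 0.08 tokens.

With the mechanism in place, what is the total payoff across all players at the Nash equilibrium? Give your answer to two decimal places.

386.28 tokens

With the mechanism, a contributed unit returns (1.3/6) / 0.08 = 2.7083 per unit of net cost to the contributor — now above 1 — so contributing fully is weakly dominant for every player.
At the Nash equilibrium everyone contributes 29. Group total payoff = 6 × (29 × 0.92 + 1.3 × 29) = 386.28.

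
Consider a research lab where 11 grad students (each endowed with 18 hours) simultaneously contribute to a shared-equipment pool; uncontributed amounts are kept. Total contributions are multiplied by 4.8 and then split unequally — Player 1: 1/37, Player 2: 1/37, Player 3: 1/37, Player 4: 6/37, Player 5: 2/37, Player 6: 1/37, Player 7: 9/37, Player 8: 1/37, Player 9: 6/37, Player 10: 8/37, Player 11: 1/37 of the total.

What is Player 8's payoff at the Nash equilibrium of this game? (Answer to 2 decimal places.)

22.67 hours

A player with share s gets back 4.8·s per unit contributed, so full contribution is dominant for anyone with s > 1/4.8 = 0.2083 and zero contribution is dominant for anyone below.
The shares above 0.2083 belong to Player 7 and Player 10, contributing 18 each; the remaining 9 contribute 0. Total contributed: 36.
Player 8 keeps 18 and receives 4.8 × 36 × 1/37 = 4.67 from the shared-equipment pool, for a payoff of 22.67.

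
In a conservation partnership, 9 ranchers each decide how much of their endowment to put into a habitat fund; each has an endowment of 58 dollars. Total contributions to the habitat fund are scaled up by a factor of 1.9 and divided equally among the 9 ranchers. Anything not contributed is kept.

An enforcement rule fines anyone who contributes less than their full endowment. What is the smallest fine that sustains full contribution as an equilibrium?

45.76 dollars

Given the others contribute fully, the best deviation is to contribute 0 (any partial contribution still incurs the fine and gives up units whose private return 0.2111 is below 1).
Deviating from 58 to 0 saves 58 dollars but forfeits the deviator's share of the drop in the habitat fund: 1.9/9 × 58 = 12.24.
So the deviation gain is 58 − 12.24 = 45.76, and the fine must be at least 45.76 dollars to wipe it out.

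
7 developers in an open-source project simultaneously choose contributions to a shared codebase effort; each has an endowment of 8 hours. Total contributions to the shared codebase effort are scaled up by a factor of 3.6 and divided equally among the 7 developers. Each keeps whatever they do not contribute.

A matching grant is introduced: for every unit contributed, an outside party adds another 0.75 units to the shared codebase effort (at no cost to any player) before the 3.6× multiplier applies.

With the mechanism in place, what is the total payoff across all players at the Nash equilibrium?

56.00 hours

With the mechanism, a contributed unit returns 3.6 × 1.75 / 7 = 0.9000 per unit of net cost — still below 1 — so contributing 0 remains dominant for every player.
At the Nash equilibrium no one contributes; group total payoff = 7 × 8 = 56.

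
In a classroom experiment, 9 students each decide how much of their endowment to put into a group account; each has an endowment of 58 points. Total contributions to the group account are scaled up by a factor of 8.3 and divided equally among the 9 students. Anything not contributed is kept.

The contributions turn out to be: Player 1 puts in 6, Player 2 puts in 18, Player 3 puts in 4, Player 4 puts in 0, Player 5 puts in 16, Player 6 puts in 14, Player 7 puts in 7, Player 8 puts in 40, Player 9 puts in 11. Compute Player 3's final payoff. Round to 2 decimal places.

160.98 points

Total contributed: 6 + 18 + 4 + 0 + 16 + 14 + 7 + 40 + 11 = 116.
Each receives 8.3 × 116 / 9 = 106.98 from the group account.
Player 3 keeps 58 − 4 = 54, so Player 3's payoff is 54 + 106.98 = 160.98.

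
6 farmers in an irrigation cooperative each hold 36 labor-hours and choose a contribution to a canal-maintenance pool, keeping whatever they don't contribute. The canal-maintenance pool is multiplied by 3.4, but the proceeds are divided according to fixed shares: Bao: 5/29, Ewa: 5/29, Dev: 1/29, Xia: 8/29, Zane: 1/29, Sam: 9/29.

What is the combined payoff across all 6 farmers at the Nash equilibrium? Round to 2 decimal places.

For player j, contributing a unit is worthwhile iff 3.4 × (j's share) ≥ 1, i.e. iff j's share is at least 0.2941.
Sam alone (share 9/29) is above the threshold, contributing 36; the remaining 5 contribute 0. Total contributed: 36.
The canal-maintenance pool pays out 3.4 × 36 = 122.40 in total (split across the unequal shares, but the aggregate is all that matters for the group sum).
The 5 free-riders keep 36 each, adding 180. Group total = 180 + 122.40 = 302.40.

302.40 labor-hours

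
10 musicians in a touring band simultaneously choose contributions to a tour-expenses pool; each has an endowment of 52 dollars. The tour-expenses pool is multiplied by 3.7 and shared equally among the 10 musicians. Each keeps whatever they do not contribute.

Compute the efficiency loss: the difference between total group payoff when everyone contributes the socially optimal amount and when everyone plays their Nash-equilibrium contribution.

Each contributed unit returns 3.7/10 = 0.3700 to its contributor — below 1 — so contributing 0 is dominant for every player. At the Nash equilibrium everyone keeps their 52, and the group total is 10 × 52 = 520.
Each contributed unit returns 3.700 to the group as a whole (0.3700 to each of 10 players), which exceeds 1, so the social optimum is full contribution: group total = 3.700 × 520 = 1924.00.
Efficiency loss = 1924.00 − 520 = 1404.00.

1404.00 dollars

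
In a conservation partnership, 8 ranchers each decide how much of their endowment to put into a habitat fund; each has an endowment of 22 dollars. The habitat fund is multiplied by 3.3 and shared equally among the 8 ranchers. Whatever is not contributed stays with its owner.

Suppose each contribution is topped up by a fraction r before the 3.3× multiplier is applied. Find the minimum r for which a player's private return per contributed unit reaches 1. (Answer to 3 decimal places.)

1.424

With matching at rate r, one contributed unit becomes (1 + r) in the habitat fund and returns 3.3 × (1 + r) / 8 to the contributor.
Setting this equal to 1: 1 + r = 8/3.3 = 2.4242.
So the minimum matching rate is r = 2.4242 − 1 = 1.424.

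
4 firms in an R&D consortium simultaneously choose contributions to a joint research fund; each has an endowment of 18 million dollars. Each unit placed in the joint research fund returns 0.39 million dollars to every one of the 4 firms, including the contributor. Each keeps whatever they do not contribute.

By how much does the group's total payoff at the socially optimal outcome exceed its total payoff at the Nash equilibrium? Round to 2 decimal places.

The private return per contributed unit is 0.39 < 1, so contributing 0 is dominant for every player. At the Nash equilibrium everyone keeps their 18, and the group total is 4 × 18 = 72.
Each contributed unit returns 1.560 to the group as a whole (0.39 to each of 4 players), which exceeds 1, so the social optimum is full contribution: group total = 1.560 × 72 = 112.32.
Efficiency loss = 112.32 − 72 = 40.32.

40.32 million dollars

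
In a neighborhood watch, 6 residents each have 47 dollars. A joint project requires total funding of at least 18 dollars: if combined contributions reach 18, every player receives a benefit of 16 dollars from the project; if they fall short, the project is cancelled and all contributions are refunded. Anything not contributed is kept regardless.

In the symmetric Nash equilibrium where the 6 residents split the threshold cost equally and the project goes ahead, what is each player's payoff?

Equal share of the threshold: 18/6 = 3.
At this profile no one gains by cutting their contribution: any cut drops the total below 18, the project is cancelled, contributions are refunded, and the deviator ends with 47, which is less than 47 − 3 + 16 = 60. Contributing more than 3 just wastes the excess. So contributing exactly 3 is a best response.
Each player's payoff: 47 − 3 + 16 = 60.

60 dollars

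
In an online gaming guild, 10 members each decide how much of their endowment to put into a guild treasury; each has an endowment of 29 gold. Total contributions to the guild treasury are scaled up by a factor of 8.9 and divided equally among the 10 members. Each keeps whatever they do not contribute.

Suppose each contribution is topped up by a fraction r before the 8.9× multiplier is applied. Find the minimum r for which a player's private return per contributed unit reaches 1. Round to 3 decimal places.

With matching at rate r, one contributed unit becomes (1 + r) in the guild treasury and returns 8.9 × (1 + r) / 10 to the contributor.
Setting this equal to 1: 1 + r = 10/8.9 = 1.1236.
So the minimum matching rate is r = 1.1236 − 1 = 0.124.

0.124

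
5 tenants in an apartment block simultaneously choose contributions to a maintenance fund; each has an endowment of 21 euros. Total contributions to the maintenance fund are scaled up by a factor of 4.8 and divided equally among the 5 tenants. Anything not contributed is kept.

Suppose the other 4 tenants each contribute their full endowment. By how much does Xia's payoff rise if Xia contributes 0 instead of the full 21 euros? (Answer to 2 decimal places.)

Switching from a contribution of 21 to 0 lets Xia keep an extra 21 euros, but lowers the maintenance fund by 21, which costs Xia their own share of that drop: 4.8/5 × 21 = 20.16.
Net gain = 21 − 20.16 = 0.84. The private return per contributed unit (0.9600) is below 1, so free-riding is indeed the best response regardless of what the others do.

0.84 euros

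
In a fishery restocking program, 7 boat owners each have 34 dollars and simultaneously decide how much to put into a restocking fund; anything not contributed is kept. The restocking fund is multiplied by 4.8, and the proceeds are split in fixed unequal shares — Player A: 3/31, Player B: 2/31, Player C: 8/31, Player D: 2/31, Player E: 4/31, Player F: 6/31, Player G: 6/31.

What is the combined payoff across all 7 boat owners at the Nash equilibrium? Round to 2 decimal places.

A player with share s gets back 4.8·s per unit contributed, so full contribution is dominant for anyone with s > 1/4.8 = 0.2083 and zero contribution is dominant for anyone below.
Player C alone (share 8/31) is above the threshold, contributing 34; the remaining 6 contribute 0. Total contributed: 34.
The restocking fund pays out 4.8 × 34 = 163.20 in total (split across the unequal shares, but the aggregate is all that matters for the group sum).
The 6 free-riders keep 34 each, adding 204. Group total = 204 + 163.20 = 367.20.

367.20 dollars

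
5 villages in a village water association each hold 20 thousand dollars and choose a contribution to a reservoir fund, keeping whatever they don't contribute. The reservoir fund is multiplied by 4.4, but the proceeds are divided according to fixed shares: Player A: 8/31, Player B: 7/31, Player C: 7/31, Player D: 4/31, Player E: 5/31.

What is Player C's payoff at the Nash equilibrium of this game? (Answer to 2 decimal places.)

39.87 thousand dollars

Player j's private return per contributed unit is 4.4 × (j's share). Contributing is weakly dominant for j when that share is at least 1/4.4 = 0.2273, and contributing 0 is dominant otherwise.
Only Player A (8/31) clears that bar, contributing 20; the remaining 4 contribute 0. Total contributed: 20.
Player C keeps 20 and receives 4.4 × 20 × 7/31 = 19.87 from the reservoir fund, for a payoff of 39.87.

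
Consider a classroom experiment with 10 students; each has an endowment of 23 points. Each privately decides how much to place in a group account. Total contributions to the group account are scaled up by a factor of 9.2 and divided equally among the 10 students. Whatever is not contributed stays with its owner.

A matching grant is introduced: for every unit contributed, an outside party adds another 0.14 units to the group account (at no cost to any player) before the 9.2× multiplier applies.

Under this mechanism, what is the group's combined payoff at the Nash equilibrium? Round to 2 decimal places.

2412.24 points

Under the mechanism each unit contributed yields 9.2 × 1.14 / 10 = 1.0488 back to its contributor per unit of net cost, which exceeds 1, making full contribution the dominant choice for everyone.
At the Nash equilibrium everyone contributes 23. Group total payoff = 9.2 × 1.14 × 230 = 2412.24.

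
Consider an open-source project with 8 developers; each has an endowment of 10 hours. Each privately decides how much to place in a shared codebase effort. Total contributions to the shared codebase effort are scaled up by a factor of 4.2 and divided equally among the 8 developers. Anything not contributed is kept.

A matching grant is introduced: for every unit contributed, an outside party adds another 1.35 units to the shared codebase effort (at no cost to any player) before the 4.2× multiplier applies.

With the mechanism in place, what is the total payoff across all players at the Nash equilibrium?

789.60 hours

The effective private return per unit is now 4.2 × 2.35 / 8 = 1.2338 > 1, so every player's dominant strategy flips to full contribution.
At the Nash equilibrium everyone contributes 10. Group total payoff = 4.2 × 2.35 × 80 = 789.60.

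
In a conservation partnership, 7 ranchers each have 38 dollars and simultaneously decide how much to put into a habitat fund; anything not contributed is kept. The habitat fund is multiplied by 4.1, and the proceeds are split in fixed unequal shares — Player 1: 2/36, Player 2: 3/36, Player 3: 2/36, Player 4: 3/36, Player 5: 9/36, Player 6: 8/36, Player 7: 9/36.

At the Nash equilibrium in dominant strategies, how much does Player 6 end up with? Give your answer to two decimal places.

107.24 dollars

Player j's private return per contributed unit is 4.1 × (j's share). Contributing is weakly dominant for j when that share is at least 1/4.1 = 0.2439, and contributing 0 is dominant otherwise.
Player 5 and Player 7 are above the threshold, contributing 38 each; the remaining 5 contribute 0. Total contributed: 76.
Player 6 keeps 38 and receives 4.1 × 76 × 8/36 = 69.24 from the habitat fund, for a payoff of 107.24.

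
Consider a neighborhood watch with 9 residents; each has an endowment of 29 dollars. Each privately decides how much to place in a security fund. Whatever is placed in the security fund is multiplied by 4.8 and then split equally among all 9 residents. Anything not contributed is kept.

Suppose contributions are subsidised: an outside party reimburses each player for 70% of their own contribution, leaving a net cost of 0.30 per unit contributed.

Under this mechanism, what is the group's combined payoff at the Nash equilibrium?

With the mechanism, a contributed unit returns (4.8/9) / 0.30 = 1.7778 per unit of net cost to the contributor — now above 1 — so contributing fully is weakly dominant for every player.
At the Nash equilibrium everyone contributes 29. Group total payoff = 9 × (29 × 0.70 + 4.8 × 29) = 1435.50.

1435.50 dollars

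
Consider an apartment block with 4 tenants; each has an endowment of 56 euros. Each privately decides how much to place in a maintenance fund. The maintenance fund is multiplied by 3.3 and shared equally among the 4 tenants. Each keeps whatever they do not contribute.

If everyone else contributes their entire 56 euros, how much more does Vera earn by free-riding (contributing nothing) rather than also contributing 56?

Switching from a contribution of 56 to 0 lets Vera keep an extra 56 euros, but lowers the maintenance fund by 56, which costs Vera their own share of that drop: 3.3/4 × 56 = 46.20.
Net gain = 56 − 46.20 = 9.80. The private return per contributed unit (0.8250) is below 1, so free-riding is indeed the best response regardless of what the others do.

9.80 euros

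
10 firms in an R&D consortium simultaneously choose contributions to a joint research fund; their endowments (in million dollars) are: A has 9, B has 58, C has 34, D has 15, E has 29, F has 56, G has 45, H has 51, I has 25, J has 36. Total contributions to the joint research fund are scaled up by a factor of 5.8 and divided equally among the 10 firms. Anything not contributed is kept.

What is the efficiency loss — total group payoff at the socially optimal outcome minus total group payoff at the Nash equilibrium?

The private return per contributed unit is 5.8/10 = 0.5800 < 1 for every player regardless of endowment, so the Nash equilibrium is zero contribution and the group total is Σ E_j = 9 + 58 + 34 + 15 + 29 + 56 + 45 + 51 + 25 + 36 = 358.
Each contributed unit returns 5.800 to the group, so the social optimum is full contribution by everyone: group total = 5.800 × 358 = 2076.40.
Efficiency loss = (5.800 − 1) × 358 = 1718.40.

1718.40 million dollars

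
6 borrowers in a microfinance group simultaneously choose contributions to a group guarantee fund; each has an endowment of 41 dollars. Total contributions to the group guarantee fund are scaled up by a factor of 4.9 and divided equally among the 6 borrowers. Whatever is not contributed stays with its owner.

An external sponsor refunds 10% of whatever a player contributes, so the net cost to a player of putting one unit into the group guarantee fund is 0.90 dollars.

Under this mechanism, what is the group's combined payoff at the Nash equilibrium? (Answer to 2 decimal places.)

246.00 dollars

Even with the mechanism, each unit contributed returns only (4.9/6) / 0.90 = 0.9074 per unit of net cost, so contributing nothing is still dominant.
At the Nash equilibrium no one contributes; group total payoff = 6 × 41 = 246.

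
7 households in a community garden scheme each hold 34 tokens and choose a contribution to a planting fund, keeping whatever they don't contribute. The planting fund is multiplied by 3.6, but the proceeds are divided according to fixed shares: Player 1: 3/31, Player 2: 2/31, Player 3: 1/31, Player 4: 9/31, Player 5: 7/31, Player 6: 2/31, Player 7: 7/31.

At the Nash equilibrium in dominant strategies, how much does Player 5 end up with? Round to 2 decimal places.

For player j, contributing a unit is worthwhile iff 3.6 × (j's share) ≥ 1, i.e. iff j's share is at least 0.2778.
Only Player 4 (9/31) clears that bar, contributing 34; the remaining 6 contribute 0. Total contributed: 34.
Player 5 keeps 34 and receives 3.6 × 34 × 7/31 = 27.64 from the planting fund, for a payoff of 61.64.

61.64 tokens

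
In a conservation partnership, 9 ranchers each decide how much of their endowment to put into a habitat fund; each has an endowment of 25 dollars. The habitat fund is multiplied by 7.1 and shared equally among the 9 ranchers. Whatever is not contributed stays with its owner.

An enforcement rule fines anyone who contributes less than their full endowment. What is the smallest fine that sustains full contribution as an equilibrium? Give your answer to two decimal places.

Given the others contribute fully, the best deviation is to contribute 0 (any partial contribution still incurs the fine and gives up units whose private return 0.7889 is below 1).
Deviating from 25 to 0 saves 25 dollars but forfeits the deviator's share of the drop in the habitat fund: 7.1/9 × 25 = 19.72.
So the deviation gain is 25 − 19.72 = 5.28, and the fine must be at least 5.28 dollars to wipe it out.

5.28 dollars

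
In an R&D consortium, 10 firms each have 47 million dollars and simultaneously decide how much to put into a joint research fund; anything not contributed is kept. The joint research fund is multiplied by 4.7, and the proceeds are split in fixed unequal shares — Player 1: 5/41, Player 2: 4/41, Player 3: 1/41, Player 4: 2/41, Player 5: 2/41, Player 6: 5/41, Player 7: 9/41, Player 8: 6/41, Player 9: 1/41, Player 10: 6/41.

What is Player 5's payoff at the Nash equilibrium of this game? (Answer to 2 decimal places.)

Player j's private return per contributed unit is 4.7 × (j's share). Contributing is weakly dominant for j when that share is at least 1/4.7 = 0.2128, and contributing 0 is dominant otherwise.
The only share above 0.2128 is Player 7's 9/41, contributing 47; the remaining 9 contribute 0. Total contributed: 47.
Player 5 keeps 47 and receives 4.7 × 47 × 2/41 = 10.78 from the joint research fund, for a payoff of 57.78.

57.78 million dollars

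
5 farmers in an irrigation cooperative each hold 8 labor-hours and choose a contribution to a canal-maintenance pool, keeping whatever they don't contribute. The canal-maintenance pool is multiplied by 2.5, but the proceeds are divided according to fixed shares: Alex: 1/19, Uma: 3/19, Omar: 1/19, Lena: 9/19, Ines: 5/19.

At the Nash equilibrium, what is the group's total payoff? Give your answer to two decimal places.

A player with share s gets back 2.5·s per unit contributed, so full contribution is dominant for anyone with s > 1/2.5 = 0.4000 and zero contribution is dominant for anyone below.
The only share above 0.4000 is Lena's 9/19, contributing 8; the remaining 4 contribute 0. Total contributed: 8.
The canal-maintenance pool pays out 2.5 × 8 = 20.00 in total (split across the unequal shares, but the aggregate is all that matters for the group sum).
The 4 free-riders keep 8 each, adding 32. Group total = 32 + 20.00 = 52.00.

52.00 labor-hours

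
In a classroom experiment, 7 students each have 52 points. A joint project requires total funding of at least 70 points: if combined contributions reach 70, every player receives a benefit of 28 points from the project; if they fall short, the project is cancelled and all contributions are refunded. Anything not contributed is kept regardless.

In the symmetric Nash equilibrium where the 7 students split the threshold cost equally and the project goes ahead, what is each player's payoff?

Equal share of the threshold: 70/7 = 10.
At this profile no one gains by cutting their contribution: any cut drops the total below 70, the project is cancelled, contributions are refunded, and the deviator ends with 52, which is less than 52 − 10 + 28 = 70. Contributing more than 10 just wastes the excess. So contributing exactly 10 is a best response.
Each player's payoff: 52 − 10 + 28 = 70.

70 points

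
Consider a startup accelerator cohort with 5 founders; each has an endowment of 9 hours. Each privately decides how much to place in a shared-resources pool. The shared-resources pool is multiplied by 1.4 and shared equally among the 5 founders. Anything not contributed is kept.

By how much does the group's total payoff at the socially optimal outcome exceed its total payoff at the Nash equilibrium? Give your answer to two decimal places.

Each contributed unit returns 1.4/5 = 0.2800 to its contributor — below 1 — so contributing 0 is dominant for every player. At the Nash equilibrium everyone keeps their 9, and the group total is 5 × 9 = 45.
Each contributed unit returns 1.400 to the group as a whole (0.2800 to each of 5 players), which exceeds 1, so the social optimum is full contribution: group total = 1.400 × 45 = 63.00.
Efficiency loss = 63.00 − 45 = 18.00.

18.00 hours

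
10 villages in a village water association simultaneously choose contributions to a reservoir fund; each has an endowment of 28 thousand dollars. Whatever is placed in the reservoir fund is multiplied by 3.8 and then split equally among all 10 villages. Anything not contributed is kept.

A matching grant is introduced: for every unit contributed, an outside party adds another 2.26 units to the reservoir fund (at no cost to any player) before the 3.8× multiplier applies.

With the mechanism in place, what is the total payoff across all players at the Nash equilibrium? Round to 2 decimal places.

3468.64 thousand dollars

The effective private return per unit is now 3.8 × 3.26 / 10 = 1.2388 > 1, so every player's dominant strategy flips to full contribution.
At the Nash equilibrium everyone contributes 28. Group total payoff = 3.8 × 3.26 × 280 = 3468.64.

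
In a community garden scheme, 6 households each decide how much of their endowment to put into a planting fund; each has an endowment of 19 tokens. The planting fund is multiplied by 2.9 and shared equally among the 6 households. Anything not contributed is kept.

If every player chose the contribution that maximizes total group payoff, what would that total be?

330.60 tokens

Each contributed unit returns 2.900 to the group as a whole (0.4833 to each of 6 players), which exceeds 1, so the social optimum is full contribution: group total = 2.900 × 114 = 330.60.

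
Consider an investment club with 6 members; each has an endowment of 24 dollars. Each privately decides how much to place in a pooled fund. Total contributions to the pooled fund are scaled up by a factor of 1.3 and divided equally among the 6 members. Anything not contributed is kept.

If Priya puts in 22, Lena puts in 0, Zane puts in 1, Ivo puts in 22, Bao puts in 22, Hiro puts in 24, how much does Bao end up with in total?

21.72 dollars

Total contributed: 22 + 0 + 1 + 22 + 22 + 24 = 91.
Each receives 1.3 × 91 / 6 = 19.72 from the pooled fund.
Bao keeps 24 − 22 = 2, so Bao's payoff is 2 + 19.72 = 21.72.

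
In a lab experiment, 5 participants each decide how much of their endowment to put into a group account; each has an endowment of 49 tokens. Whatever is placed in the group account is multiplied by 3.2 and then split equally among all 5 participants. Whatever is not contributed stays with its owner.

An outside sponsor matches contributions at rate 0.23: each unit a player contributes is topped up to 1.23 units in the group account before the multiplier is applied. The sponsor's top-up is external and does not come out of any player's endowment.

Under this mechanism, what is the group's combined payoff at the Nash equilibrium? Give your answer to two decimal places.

The effective private return is 3.2 × 1.23 / 5 = 0.7872, which is still under 1, so the mechanism doesn't change anyone's dominant strategy: zero contribution.
Everyone keeps their endowment and the group total is 5 × 49 = 245.

245.00 tokens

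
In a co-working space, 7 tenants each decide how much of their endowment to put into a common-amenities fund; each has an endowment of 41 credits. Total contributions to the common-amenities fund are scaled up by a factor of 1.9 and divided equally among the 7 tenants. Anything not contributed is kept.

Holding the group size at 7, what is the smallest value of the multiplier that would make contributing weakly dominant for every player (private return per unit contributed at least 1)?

7

A contributed unit returns (multiplier)/7 to its contributor.
This reaches 1 exactly when the multiplier is 7.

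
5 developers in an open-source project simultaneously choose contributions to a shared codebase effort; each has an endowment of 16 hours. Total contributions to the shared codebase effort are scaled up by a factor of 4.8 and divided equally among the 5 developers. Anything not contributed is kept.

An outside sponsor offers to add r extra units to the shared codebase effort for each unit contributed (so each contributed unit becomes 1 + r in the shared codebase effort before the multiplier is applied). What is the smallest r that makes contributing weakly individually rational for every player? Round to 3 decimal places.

0.042

With matching at rate r, one contributed unit becomes (1 + r) in the shared codebase effort and returns 4.8 × (1 + r) / 5 to the contributor.
Setting this equal to 1: 1 + r = 5/4.8 = 1.0417.
So the minimum matching rate is r = 1.0417 − 1 = 0.042.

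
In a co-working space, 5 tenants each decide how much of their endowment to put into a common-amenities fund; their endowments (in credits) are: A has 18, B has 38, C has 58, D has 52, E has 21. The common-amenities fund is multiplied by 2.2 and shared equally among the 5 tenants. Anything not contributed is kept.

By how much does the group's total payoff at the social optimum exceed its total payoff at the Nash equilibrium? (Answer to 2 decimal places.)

The private return per contributed unit is 2.2/5 = 0.4400 < 1 for every player regardless of endowment, so the Nash equilibrium is zero contribution and the group total is Σ E_j = 18 + 38 + 58 + 52 + 21 = 187.
Each contributed unit returns 2.200 to the group, so the social optimum is full contribution by everyone: group total = 2.200 × 187 = 411.40.
Efficiency loss = (2.200 − 1) × 187 = 224.40.

224.40 credits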